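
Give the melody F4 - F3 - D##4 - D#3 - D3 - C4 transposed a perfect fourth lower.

C4 C3 A##3 A#2 A2 G3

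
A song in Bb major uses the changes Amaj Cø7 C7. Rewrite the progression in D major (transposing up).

C#maj Eø7 E7

Bb major up to D major is a major third; each chord root moves by that interval while the quality stays the same.
Amaj: root A up a major third → C#, giving C#maj.
Cø7: root C up a major third → E, giving Eø7.
C7: root C up a major third → E, giving E7.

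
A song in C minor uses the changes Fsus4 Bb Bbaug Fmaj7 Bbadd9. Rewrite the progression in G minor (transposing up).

C minor up to G minor is a perfect fifth; each chord root moves by that interval while the quality stays the same.
Fsus4: root F up a perfect fifth → C, giving Csus4.
Bb: root Bb up a perfect fifth → F, giving F.
Bbaug: root Bb up a perfect fifth → F, giving Faug.
Fmaj7: root F up a perfect fifth → C, giving Cmaj7.
Bbadd9: root Bb up a perfect fifth → F, giving Fadd9.

Csus4 F Faug Cmaj7 Fadd9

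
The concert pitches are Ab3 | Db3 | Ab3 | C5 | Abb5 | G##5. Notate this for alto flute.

Db4 Gb3 Db4 F5 Dbb6 C##6

The alto flute sounds a perfect fourth below written, so the written part must be a perfect fourth above concert — transpose each note up.
Ab3 gives Db4
Db3 gives Gb3
Ab3 gives Db4
C5 gives F5
Abb5 gives Dbb6
G##5 gives C##6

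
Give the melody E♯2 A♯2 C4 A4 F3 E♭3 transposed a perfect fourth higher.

A#2 D#3 F4 D5 Bb3 Ab3

E#2 up a perfect fourth is A#2.
A perfect fourth up from A#2 gives D#3.
C4 up a perfect fourth is F4.
A4: a fourth up reaches D, and 5 semitones makes it D5.
F3: a fourth up reaches B, and 5 semitones makes it Bb3.
Eb3 up a perfect fourth is Ab3.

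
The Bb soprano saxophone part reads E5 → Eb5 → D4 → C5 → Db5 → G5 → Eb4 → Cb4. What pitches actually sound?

The Bb soprano saxophone sounds a major second below written, so transpose each written note down a major second.
E5 to D5
Eb5 to Db5
D4 to C4
C5 to Bb4
Db5 to Cb5
G5 to F5
Eb4 to Db4
Cb4 to Bbb3

D5 Db5 C4 Bb4 Cb5 F5 Db4 Bbb3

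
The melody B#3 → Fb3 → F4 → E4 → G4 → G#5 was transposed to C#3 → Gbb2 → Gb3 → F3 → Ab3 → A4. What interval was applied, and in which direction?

down a major seventh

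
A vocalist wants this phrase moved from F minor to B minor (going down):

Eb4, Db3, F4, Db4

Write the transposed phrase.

F minor to B minor down is a diminished fifth, so every note moves down by that interval.
Eb4 to A3
Db3 to G2
F4 to B3
Db4 to G3

A3 G2 B3 G3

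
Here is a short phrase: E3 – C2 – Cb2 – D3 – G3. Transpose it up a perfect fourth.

E3 → A3
C2 → F2
Cb2 → Fb2
D3 → G3
G3 → C4

A3 F2 Fb2 G3 C4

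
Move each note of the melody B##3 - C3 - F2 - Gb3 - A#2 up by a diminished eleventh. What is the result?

E#5 Fb4 Bbb3 Cbb5 D4

B##3 → E#5
C3 → Fb4
F2 → Bbb3
Gb3 → Cbb5
A#2 → D4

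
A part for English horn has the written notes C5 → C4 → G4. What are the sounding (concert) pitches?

The English horn sounds a perfect fifth below written, so transpose each written note down a perfect fifth.
C5 becomes F4
C4 becomes F3
G4 becomes C4

F4 F3 C4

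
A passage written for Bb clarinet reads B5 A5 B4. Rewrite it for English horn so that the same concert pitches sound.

First find concert pitch: the Bb clarinet sounds a major second below written, so B5 A5 B4 sounds A5 G5 A4.
Then write for English horn: it sounds a perfect fifth below written, so the part must be a perfect fifth above concert.
A5 → E6
G5 → D6
A4 → E5

E6 D6 E5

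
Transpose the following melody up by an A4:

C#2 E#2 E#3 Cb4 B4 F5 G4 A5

F##2 A##2 A##3 F4 E#5 B5 C#5 D#6

An augmented fourth up from C#2 gives F##2.
E#2: a fourth up reaches A, and 6 semitones makes it A##2.
E#3: a fourth up reaches A, and 6 semitones makes it A##3.
Cb4 up an augmented fourth is F4.
An augmented fourth up from B4 gives E#5.
F5 up an augmented fourth is B5.
G4: a fourth up reaches C, and 6 semitones makes it C#5.
An augmented fourth up from A5 gives D#6.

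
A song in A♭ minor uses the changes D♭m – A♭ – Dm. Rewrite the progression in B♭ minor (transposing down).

A♭ minor down to B♭ minor is a minor seventh; each chord root moves by that interval while the quality stays the same.
D♭m: root D♭ down a minor seventh → Eb, giving Ebm.
A♭: root A♭ down a minor seventh → Bb, giving Bb.
Dm: root D down a minor seventh → E, giving Em.

Ebm Bb Em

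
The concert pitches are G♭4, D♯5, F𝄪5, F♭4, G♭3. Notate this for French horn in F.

Db5 A#5 C##6 Cb5 Db4

Written C4 sounds as F3 on the French horn in F, so concert pitches are written a perfect fifth up.
Gb4 becomes Db5
D#5 becomes A#5
F##5 becomes C##6
Fb4 becomes Cb5
Gb3 becomes Db4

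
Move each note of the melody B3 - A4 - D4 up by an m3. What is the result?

B3 up a minor third is D4.
A4: a third up reaches C, and 3 semitones makes it C5.
A minor third up from D4 gives F4.

D4 C5 F4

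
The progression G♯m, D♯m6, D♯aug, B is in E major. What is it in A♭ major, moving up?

Cm Gm6 Gaug Eb

E major up to A♭ major is a diminished fourth; each chord root moves by that interval while the quality stays the same.
G♯m: root G♯ up a diminished fourth → C, giving Cm.
D♯m6: root D♯ up a diminished fourth → G, giving Gm6.
D♯aug: root D♯ up a diminished fourth → G, giving Gaug.
B: root B up a diminished fourth → Eb, giving Eb.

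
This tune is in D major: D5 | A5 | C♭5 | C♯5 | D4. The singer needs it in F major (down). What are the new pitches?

F4 C5 Ebb4 E4 F3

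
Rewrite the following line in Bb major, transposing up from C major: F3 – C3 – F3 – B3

Eb4 Bb3 Eb4 A4

C major to Bb major up is a minor seventh, so every note moves up by that interval.
F3 to Eb4
C3 to Bb3
F3 to Eb4
B3 to A4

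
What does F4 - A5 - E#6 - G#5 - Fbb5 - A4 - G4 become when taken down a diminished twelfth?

B2 D#4 A##4 C##4 Bbb3 D#3 C#3

F4 → B2
A5 → D#4
E#6 → A##4
G#5 → C##4
Fbb5 → Bbb3
A4 → D#3
G4 → C#3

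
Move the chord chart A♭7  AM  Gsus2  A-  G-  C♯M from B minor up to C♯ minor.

Bb7 BM Asus2 B- A- D#M

B minor up to C♯ minor is a major second; each chord root moves by that interval while the quality stays the same.
A♭7: root A♭ up a major second → Bb, giving Bb7.
AM: root A up a major second → B, giving BM.
Gsus2: root G up a major second → A, giving Asus2.
A-: root A up a major second → B, giving B-.
G-: root G up a major second → A, giving A-.
C♯M: root C♯ up a major second → D#, giving D#M.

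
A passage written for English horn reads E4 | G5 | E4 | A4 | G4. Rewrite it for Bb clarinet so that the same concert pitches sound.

First find concert pitch: the English horn sounds a perfect fifth below written, so E4 G5 E4 A4 G4 sounds A3 C5 A3 D4 C4.
Then write for Bb clarinet: it sounds a major second below written, so the part must be a major second above concert.
A3 → B3
C5 → D5
A3 → B3
D4 → E4
C4 → D4

B3 D5 B3 E4 D4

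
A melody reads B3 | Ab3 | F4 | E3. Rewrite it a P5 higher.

B3 to F#4
Ab3 to Eb4
F4 to C5
E3 to B3

F#4 Eb4 C5 B3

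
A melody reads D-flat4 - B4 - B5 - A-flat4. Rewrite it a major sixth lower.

Fb3 D4 D5 Cb4

Db4 -> Fb3
B4 -> D4
B5 -> D5
Ab4 -> Cb4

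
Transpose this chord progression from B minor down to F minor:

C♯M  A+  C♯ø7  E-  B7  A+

B minor down to F minor is an augmented fourth; each chord root moves by that interval while the quality stays the same.
C♯M: root C♯ down an augmented fourth → G, giving GM.
A+: root A down an augmented fourth → Eb, giving Eb+.
C♯ø7: root C♯ down an augmented fourth → G, giving Gø7.
E-: root E down an augmented fourth → Bb, giving Bb-.
B7: root B down an augmented fourth → F, giving F7.
A+: root A down an augmented fourth → Eb, giving Eb+.

GM Eb+ Gø7 Bb- F7 Eb+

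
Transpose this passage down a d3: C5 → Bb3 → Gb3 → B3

C5 -> A#4
Bb3 -> G#3
Gb3 -> E3
B3 -> G##3

A#4 G#3 E3 G##3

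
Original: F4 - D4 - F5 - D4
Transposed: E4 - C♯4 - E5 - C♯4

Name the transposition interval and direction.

From F4 to E4 is 2 letter names — a second of some quality.
E4 to F4 is 1 semitone, which makes it a minor second; the second version is lower, so the direction is down.
Checking another pair — D4 → C#4 — gives the same interval.

down a minor second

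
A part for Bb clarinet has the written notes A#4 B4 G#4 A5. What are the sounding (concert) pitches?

G#4 A4 F#4 G5

The Bb clarinet sounds a major second below written, so transpose each written note down a major second.
A#4 -> G#4
B4 -> A4
G#4 -> F#4
A5 -> G5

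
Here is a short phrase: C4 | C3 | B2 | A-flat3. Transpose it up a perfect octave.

C4 up a perfect octave is C5.
A perfect octave up from C3 gives C4.
B2 up a perfect octave is B3.
Ab3 up a perfect octave is Ab4.

C5 C4 B3 Ab4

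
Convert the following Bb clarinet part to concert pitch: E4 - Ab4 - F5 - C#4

D4 Gb4 Eb5 B3

Written C4 on the Bb clarinet sounds as Bb3, a major second lower; apply that shift to every note.
E4 → D4
Ab4 → Gb4
F5 → Eb5
C#4 → B3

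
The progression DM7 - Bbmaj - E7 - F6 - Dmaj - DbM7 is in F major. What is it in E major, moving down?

C#M7 Amaj D#7 E6 C#maj CM7

F major down to E major is a minor second; each chord root moves by that interval while the quality stays the same.
DM7: root D down a minor second → C#, giving C#M7.
Bbmaj: root Bb down a minor second → A, giving Amaj.
E7: root E down a minor second → D#, giving D#7.
F6: root F down a minor second → E, giving E6.
Dmaj: root D down a minor second → C#, giving C#maj.
DbM7: root Db down a minor second → C, giving CM7.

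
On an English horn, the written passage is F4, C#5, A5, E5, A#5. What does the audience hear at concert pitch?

Bb3 F#4 D5 A4 D#5

The English horn sounds a perfect fifth below written, so transpose each written note down a perfect fifth.
F4 gives Bb3
C#5 gives F#4
A5 gives D5
E5 gives A4
A#5 gives D#5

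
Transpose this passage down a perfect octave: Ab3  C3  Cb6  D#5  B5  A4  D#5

Ab2 C2 Cb5 D#4 B4 A3 D#4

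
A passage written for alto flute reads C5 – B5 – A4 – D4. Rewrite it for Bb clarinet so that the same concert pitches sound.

First find concert pitch: the alto flute sounds a perfect fourth below written, so C5 B5 A4 D4 sounds G4 F#5 E4 A3.
Then write for Bb clarinet: it sounds a major second below written, so the part must be a major second above concert.
G4 → A4
F#5 → G#5
E4 → F#4
A3 → B3

A4 G#5 F#4 B3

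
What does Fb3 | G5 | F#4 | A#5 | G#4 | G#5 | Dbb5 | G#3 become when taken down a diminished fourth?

C3 D#5 C##4 E##5 D##4 D##5 Ab4 D##3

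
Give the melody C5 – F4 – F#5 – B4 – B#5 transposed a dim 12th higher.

C5: a twelfth up reaches G, and 18 semitones makes it Gb6.
F4: a twelfth up reaches C, and 18 semitones makes it Cb6.
A diminished twelfth up from F#5 gives C7.
B4 up a diminished twelfth is F6.
B#5 up a diminished twelfth is F#7.

Gb6 Cb6 C7 F6 F#7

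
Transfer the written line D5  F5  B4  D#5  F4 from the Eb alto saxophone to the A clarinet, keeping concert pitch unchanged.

Ab4 Cb5 F4 A4 Cb4

First find concert pitch: the Eb alto saxophone sounds a major sixth below written, so D5 F5 B4 D#5 F4 sounds F4 Ab4 D4 F#4 Ab3.
Then write for A clarinet: it sounds a minor third below written, so the part must be a minor third above concert.
F4 → Ab4
Ab4 → Cb5
D4 → F4
F#4 → A4
Ab3 → Cb4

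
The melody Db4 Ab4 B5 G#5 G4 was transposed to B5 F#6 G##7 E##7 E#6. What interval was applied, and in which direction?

up an augmented thirteenth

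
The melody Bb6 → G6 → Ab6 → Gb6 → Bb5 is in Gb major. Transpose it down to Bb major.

D6 B5 C6 Bb5 D5

From Gb down to Bb is a minor sixth; apply that to each pitch.
Bb6 -> D6
G6 -> B5
Ab6 -> C6
Gb6 -> Bb5
Bb5 -> D5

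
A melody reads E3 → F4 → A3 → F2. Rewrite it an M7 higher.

D#4 E5 G#4 E3

E3 up a major seventh is D#4.
F4: a seventh up reaches E, and 11 semitones makes it E5.
A3 up a major seventh is G#4.
F2: a seventh up reaches E, and 11 semitones makes it E3.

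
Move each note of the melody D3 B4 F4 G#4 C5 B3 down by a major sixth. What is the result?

D3 down a major sixth is F2.
B4 down a major sixth is D4.
F4: a sixth down reaches A, and 9 semitones makes it Ab3.
A major sixth down from G#4 gives B3.
C5 down a major sixth is Eb4.
B3 down a major sixth is D3.

F2 D4 Ab3 B3 Eb4 D3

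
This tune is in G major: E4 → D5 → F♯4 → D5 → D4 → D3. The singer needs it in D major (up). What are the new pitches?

G major to D major up is a perfect fifth, so every note moves up by that interval.
E4 -> B4
D5 -> A5
F#4 -> C#5
D5 -> A5
D4 -> A4
D3 -> A3

B4 A5 C#5 A5 A4 A3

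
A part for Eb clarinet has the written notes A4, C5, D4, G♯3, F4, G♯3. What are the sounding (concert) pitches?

The Eb clarinet sounds a minor third above written, so transpose each written note up a minor third.
A4 -> C5
C5 -> Eb5
D4 -> F4
G#3 -> B3
F4 -> Ab4
G#3 -> B3

C5 Eb5 F4 B3 Ab4 B3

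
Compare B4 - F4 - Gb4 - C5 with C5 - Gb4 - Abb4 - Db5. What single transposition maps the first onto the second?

up a minor second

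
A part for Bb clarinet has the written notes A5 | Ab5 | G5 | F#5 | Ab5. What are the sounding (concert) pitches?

G5 Gb5 F5 E5 Gb5

Written C4 on the Bb clarinet sounds as Bb3, a major second lower; apply that shift to every note.
A5 becomes G5
Ab5 becomes Gb5
G5 becomes F5
F#5 becomes E5
Ab5 becomes Gb5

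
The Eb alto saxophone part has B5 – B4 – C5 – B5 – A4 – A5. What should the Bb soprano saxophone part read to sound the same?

First find concert pitch: the Eb alto saxophone sounds a major sixth below written, so B5 B4 C5 B5 A4 A5 sounds D5 D4 Eb4 D5 C4 C5.
Then write for Bb soprano saxophone: it sounds a major second below written, so the part must be a major second above concert.
D5 → E5
D4 → E4
Eb4 → F4
D5 → E5
C4 → D4
C5 → D5

E5 E4 F4 E5 D4 D5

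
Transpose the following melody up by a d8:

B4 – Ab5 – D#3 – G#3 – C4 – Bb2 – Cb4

B4 -> Bb5
Ab5 -> Abb6
D#3 -> D4
G#3 -> G4
C4 -> Cb5
Bb2 -> Bbb3
Cb4 -> Cbb5

Bb5 Abb6 D4 G4 Cb5 Bbb3 Cbb5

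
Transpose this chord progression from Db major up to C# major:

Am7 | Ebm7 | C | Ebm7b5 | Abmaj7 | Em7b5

G##m7 D#m7 B# D#m7b5 G#maj7 D##m7b5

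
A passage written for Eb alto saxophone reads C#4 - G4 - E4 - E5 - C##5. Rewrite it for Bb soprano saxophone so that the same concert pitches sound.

First find concert pitch: the Eb alto saxophone sounds a major sixth below written, so C#4 G4 E4 E5 C##5 sounds E3 Bb3 G3 G4 E#4.
Then write for Bb soprano saxophone: it sounds a major second below written, so the part must be a major second above concert.
E3 → F#3
Bb3 → C4
G3 → A3
G4 → A4
E#4 → F##4

F#3 C4 A3 A4 F##4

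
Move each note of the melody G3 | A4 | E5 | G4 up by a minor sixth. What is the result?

Eb4 F5 C6 Eb5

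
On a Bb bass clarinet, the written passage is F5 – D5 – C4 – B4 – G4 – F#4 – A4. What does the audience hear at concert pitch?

Eb4 C4 Bb2 A3 F3 E3 G3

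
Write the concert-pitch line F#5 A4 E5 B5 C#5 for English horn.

C#6 E5 B5 F#6 G#5

Written C4 sounds as F3 on the English horn, so concert pitches are written a perfect fifth up.
F#5 → C#6
A4 → E5
E5 → B5
B5 → F#6
C#5 → G#5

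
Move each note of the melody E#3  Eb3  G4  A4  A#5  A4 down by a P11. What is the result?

E#3 down a perfect eleventh is B#1.
Eb3: an eleventh down reaches B, and 17 semitones makes it Bb1.
A perfect eleventh down from G4 gives D3.
A4 down a perfect eleventh is E3.
A#5 down a perfect eleventh is E#4.
A4: an eleventh down reaches E, and 17 semitones makes it E3.

B#1 Bb1 D3 E3 E#4 E3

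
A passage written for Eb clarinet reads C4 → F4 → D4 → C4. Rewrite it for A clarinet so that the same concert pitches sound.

First find concert pitch: the Eb clarinet sounds a minor third above written, so C4 F4 D4 C4 sounds Eb4 Ab4 F4 Eb4.
Then write for A clarinet: it sounds a minor third below written, so the part must be a minor third above concert.
Eb4 → Gb4
Ab4 → Cb5
F4 → Ab4
Eb4 → Gb4

Gb4 Cb5 Ab4 Gb4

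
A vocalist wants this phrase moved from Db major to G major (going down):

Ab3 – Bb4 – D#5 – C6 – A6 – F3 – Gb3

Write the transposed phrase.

From Db down to G is a diminished fifth; apply that to each pitch.
Ab3 to D3
Bb4 to E4
D#5 to G##4
C6 to F#5
A6 to D#6
F3 to B2
Gb3 to C3

D3 E4 G##4 F#5 D#6 B2 C3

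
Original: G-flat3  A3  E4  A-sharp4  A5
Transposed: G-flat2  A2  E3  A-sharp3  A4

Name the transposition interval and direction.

down a perfect octave

Take the first pair: Gb3 → Gb2. G to G spans 8 letter names, so the interval is some kind of octave.
Gb2 to Gb3 is 12 semitones, which makes it a perfect octave; the second version is lower, so the direction is down.
Checking another pair — A5 → A4 — gives the same interval.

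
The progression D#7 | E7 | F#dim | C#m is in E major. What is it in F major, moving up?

E7 F7 Gdim Dm

E major up to F major is a minor second; each chord root moves by that interval while the quality stays the same.
D#7: root D# up a minor second → E, giving E7.
E7: root E up a minor second → F, giving F7.
F#dim: root F# up a minor second → G, giving Gdim.
C#m: root C# up a minor second → D, giving Dm.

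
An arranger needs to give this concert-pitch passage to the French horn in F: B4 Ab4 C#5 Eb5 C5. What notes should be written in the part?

Written C4 sounds as F3 on the French horn in F, so concert pitches are written a perfect fifth up.
B4 becomes F#5
Ab4 becomes Eb5
C#5 becomes G#5
Eb5 becomes Bb5
C5 becomes G5

F#5 Eb5 G#5 Bb5 G5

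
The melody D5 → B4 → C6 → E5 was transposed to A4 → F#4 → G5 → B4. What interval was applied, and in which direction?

down a perfect fourth

From D5 to A4 is 4 letter names — a fourth of some quality.
A4 to D5 is 5 semitones, which makes it a perfect fourth; the second version is lower, so the direction is down.
Checking another pair — E5 → B4 — gives the same interval.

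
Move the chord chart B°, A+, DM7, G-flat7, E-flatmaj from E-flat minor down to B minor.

F##° E#+ A#M7 D7 Bmaj

E-flat minor down to B minor is a diminished fourth; each chord root moves by that interval while the quality stays the same.
B°: root B down a diminished fourth → F##, giving F##°.
A+: root A down a diminished fourth → E#, giving E#+.
DM7: root D down a diminished fourth → A#, giving A#M7.
G-flat7: root G-flat down a diminished fourth → D, giving D7.
E-flatmaj: root E-flat down a diminished fourth → B, giving Bmaj.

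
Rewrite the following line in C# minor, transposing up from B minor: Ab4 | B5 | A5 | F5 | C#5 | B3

Bb4 C#6 B5 G5 D#5 C#4

B minor to C# minor up is a major second, so every note moves up by that interval.
Ab4 becomes Bb4
B5 becomes C#6
A5 becomes B5
F5 becomes G5
C#5 becomes D#5
B3 becomes C#4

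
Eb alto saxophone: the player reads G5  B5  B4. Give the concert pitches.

Bb4 D5 D4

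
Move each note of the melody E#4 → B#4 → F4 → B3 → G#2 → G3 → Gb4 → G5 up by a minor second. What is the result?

E#4 to F#4
B#4 to C#5
F4 to Gb4
B3 to C4
G#2 to A2
G3 to Ab3
Gb4 to Abb4
G5 to Ab5

F#4 C#5 Gb4 C4 A2 Ab3 Abb4 Ab5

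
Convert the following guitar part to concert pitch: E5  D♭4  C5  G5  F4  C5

Written C4 on the guitar sounds as C3, a perfect octave lower; apply that shift to every note.
E5 → E4
Db4 → Db3
C5 → C4
G5 → G4
F4 → F3
C5 → C4

E4 Db3 C4 G4 F3 C4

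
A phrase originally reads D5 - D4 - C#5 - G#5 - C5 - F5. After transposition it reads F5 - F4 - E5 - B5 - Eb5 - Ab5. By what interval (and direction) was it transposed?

up a minor third

Take the first pair: D5 → F5. D to F spans 3 letter names, so the interval is some kind of third.
D5 to F5 is 3 semitones, which makes it a minor third; the second version is higher, so the direction is up.
Checking another pair — F5 → Ab5 — gives the same interval.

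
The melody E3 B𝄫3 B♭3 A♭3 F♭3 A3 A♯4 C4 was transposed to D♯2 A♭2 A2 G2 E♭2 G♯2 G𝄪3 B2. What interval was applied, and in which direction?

down a minor ninth

Take the first pair: E3 → D#2. E to D spans 9 letter names, so the interval is some kind of ninth.
D#2 to E3 is 13 semitones, which makes it a minor ninth; the second version is lower, so the direction is down.
Checking another pair — C4 → B2 — gives the same interval.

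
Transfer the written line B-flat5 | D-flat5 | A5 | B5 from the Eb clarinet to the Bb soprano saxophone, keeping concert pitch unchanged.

First find concert pitch: the Eb clarinet sounds a minor third above written, so B-flat5 D-flat5 A5 B5 sounds Db6 Fb5 C6 D6.
Then write for Bb soprano saxophone: it sounds a major second below written, so the part must be a major second above concert.
Db6 → Eb6
Fb5 → Gb5
C6 → D6
D6 → E6

Eb6 Gb5 D6 E6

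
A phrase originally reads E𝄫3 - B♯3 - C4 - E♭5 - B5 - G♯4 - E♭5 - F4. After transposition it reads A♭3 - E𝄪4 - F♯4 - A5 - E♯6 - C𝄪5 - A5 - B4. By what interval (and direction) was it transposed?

up an augmented fourth

Take the first pair: Ebb3 → Ab3. E to A spans 4 letter names, so the interval is some kind of fourth.
Ebb3 to Ab3 is 6 semitones, which makes it an augmented fourth; the second version is higher, so the direction is up.
Checking another pair — F4 → B4 — gives the same interval.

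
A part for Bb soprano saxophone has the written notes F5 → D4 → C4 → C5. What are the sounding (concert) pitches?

Eb5 C4 Bb3 Bb4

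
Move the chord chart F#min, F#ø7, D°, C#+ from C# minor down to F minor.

Bbmin Bbø7 Gb° F+

C# minor down to F minor is an augmented fifth; each chord root moves by that interval while the quality stays the same.
F#min: root F# down an augmented fifth → Bb, giving Bbmin.
F#ø7: root F# down an augmented fifth → Bb, giving Bbø7.
D°: root D down an augmented fifth → Gb, giving Gb°.
C#+: root C# down an augmented fifth → F, giving F+.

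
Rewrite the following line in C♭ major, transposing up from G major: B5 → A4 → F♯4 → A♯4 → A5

Eb6 Db5 Bb4 D5 Db6

From G up to C♭ is a diminished fourth; apply that to each pitch.
B5 to Eb6
A4 to Db5
F#4 to Bb4
A#4 to D5
A5 to Db6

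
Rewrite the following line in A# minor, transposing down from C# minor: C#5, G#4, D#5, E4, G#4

From C# down to A# is a minor third; apply that to each pitch.
C#5 -> A#4
G#4 -> E#4
D#5 -> B#4
E4 -> C#4
G#4 -> E#4

A#4 E#4 B#4 C#4 E#4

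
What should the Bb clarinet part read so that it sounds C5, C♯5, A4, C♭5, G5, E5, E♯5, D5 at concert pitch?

D5 D#5 B4 Db5 A5 F#5 F##5 E5

The Bb clarinet sounds a major second below written, so the written part must be a major second above concert — transpose each note up.
C5 -> D5
C#5 -> D#5
A4 -> B4
Cb5 -> Db5
G5 -> A5
E5 -> F#5
E#5 -> F##5
D5 -> E5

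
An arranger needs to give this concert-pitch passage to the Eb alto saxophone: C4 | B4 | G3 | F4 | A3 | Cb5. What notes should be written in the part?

The Eb alto saxophone sounds a major sixth below written, so the written part must be a major sixth above concert — transpose each note up.
C4 -> A4
B4 -> G#5
G3 -> E4
F4 -> D5
A3 -> F#4
Cb5 -> Ab5

A4 G#5 E4 D5 F#4 Ab5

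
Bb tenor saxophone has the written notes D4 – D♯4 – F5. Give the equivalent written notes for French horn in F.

First find concert pitch: the Bb tenor saxophone sounds a major ninth below written, so D4 D♯4 F5 sounds C3 C#3 Eb4.
Then write for French horn in F: it sounds a perfect fifth below written, so the part must be a perfect fifth above concert.
C3 → G3
C#3 → G#3
Eb4 → Bb4

G3 G#3 Bb4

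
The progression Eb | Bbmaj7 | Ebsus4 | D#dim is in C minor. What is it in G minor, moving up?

Bb Fmaj7 Bbsus4 A#dim

C minor up to G minor is a perfect fifth; each chord root moves by that interval while the quality stays the same.
Eb: root Eb up a perfect fifth → Bb, giving Bb.
Bbmaj7: root Bb up a perfect fifth → F, giving Fmaj7.
Ebsus4: root Eb up a perfect fifth → Bb, giving Bbsus4.
D#dim: root D# up a perfect fifth → A#, giving A#dim.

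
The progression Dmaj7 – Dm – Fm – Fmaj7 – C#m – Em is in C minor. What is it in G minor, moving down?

Amaj7 Am Cm Cmaj7 G#m Bm

C minor down to G minor is a perfect fourth; each chord root moves by that interval while the quality stays the same.
Dmaj7: root D down a perfect fourth → A, giving Amaj7.
Dm: root D down a perfect fourth → A, giving Am.
Fm: root F down a perfect fourth → C, giving Cm.
Fmaj7: root F down a perfect fourth → C, giving Cmaj7.
C#m: root C# down a perfect fourth → G#, giving G#m.
Em: root E down a perfect fourth → B, giving Bm.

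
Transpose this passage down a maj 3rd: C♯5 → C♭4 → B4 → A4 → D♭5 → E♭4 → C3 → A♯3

C#5: a third down reaches A, and 4 semitones makes it A4.
Cb4: a third down reaches A, and 4 semitones makes it Abb3.
B4 down a major third is G4.
A4: a third down reaches F, and 4 semitones makes it F4.
Db5 down a major third is Bbb4.
A major third down from Eb4 gives Cb4.
C3 down a major third is Ab2.
A#3 down a major third is F#3.

A4 Abb3 G4 F4 Bbb4 Cb4 Ab2 F#3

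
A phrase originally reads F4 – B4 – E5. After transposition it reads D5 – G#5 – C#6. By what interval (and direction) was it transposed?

From F4 to D5 is 6 letter names — a sixth of some quality.
F4 to D5 is 9 semitones, which makes it a major sixth; the second version is higher, so the direction is up.
Checking another pair — E5 → C#6 — gives the same interval.

up a major sixth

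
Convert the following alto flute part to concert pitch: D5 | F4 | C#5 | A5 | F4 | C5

A4 C4 G#4 E5 C4 G4

Written C4 on the alto flute sounds as G3, a perfect fourth lower; apply that shift to every note.
D5 to A4
F4 to C4
C#5 to G#4
A5 to E5
F4 to C4
C5 to G4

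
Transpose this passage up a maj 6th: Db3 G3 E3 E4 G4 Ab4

Bb3 E4 C#4 C#5 E5 F5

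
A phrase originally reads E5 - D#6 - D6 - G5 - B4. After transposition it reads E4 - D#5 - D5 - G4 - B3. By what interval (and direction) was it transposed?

Take the first pair: E5 → E4. E to E spans 8 letter names, so the interval is some kind of octave.
E4 to E5 is 12 semitones, which makes it a perfect octave; the second version is lower, so the direction is down.
Checking another pair — B4 → B3 — gives the same interval.

down a perfect octave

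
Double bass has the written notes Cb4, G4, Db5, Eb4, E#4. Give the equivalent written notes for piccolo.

Cb2 G2 Db3 Eb2 E#2

First find concert pitch: the double bass sounds a perfect octave below written, so Cb4 G4 Db5 Eb4 E#4 sounds Cb3 G3 Db4 Eb3 E#3.
Then write for piccolo: it sounds a perfect octave above written, so the part must be a perfect octave below concert.
Cb3 → Cb2
G3 → G2
Db4 → Db3
Eb3 → Eb2
E#3 → E#2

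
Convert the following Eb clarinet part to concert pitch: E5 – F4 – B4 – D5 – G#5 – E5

G5 Ab4 D5 F5 B5 G5

Written C4 on the Eb clarinet sounds as Eb4, a minor third higher; apply that shift to every note.
E5 gives G5
F4 gives Ab4
B4 gives D5
D5 gives F5
G#5 gives B5
E5 gives G5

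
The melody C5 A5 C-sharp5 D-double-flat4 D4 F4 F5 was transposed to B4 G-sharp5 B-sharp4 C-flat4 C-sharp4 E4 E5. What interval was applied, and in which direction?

down a minor second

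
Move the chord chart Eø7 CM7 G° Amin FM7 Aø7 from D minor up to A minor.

D minor up to A minor is a perfect fifth; each chord root moves by that interval while the quality stays the same.
Eø7: root E up a perfect fifth → B, giving Bø7.
CM7: root C up a perfect fifth → G, giving GM7.
G°: root G up a perfect fifth → D, giving D°.
Amin: root A up a perfect fifth → E, giving Emin.
FM7: root F up a perfect fifth → C, giving CM7.
Aø7: root A up a perfect fifth → E, giving Eø7.

Bø7 GM7 D° Emin CM7 Eø7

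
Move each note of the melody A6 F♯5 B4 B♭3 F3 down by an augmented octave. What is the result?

Ab5 F4 Bb3 Bbb2 Fb2

A6: an octave down reaches A, and 13 semitones makes it Ab5.
F#5: an octave down reaches F, and 13 semitones makes it F4.
B4 down an augmented octave is Bb3.
Bb3 down an augmented octave is Bbb2.
F3 down an augmented octave is Fb2.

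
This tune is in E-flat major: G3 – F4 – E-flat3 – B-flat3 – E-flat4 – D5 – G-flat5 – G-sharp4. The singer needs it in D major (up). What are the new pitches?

From E-flat up to D is a major seventh; apply that to each pitch.
G3 gives F#4
F4 gives E5
Eb3 gives D4
Bb3 gives A4
Eb4 gives D5
D5 gives C#6
Gb5 gives F6
G#4 gives F##5

F#4 E5 D4 A4 D5 C#6 F6 F##5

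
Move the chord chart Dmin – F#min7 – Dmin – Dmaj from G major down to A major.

Emin G#min7 Emin Emaj

G major down to A major is a minor seventh; each chord root moves by that interval while the quality stays the same.
Dmin: root D down a minor seventh → E, giving Emin.
F#min7: root F# down a minor seventh → G#, giving G#min7.
Dmin: root D down a minor seventh → E, giving Emin.
Dmaj: root D down a minor seventh → E, giving Emaj.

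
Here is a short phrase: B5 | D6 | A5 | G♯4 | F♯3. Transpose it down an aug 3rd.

B5 → Gb5
D6 → Bbb5
A5 → Fb5
G#4 → Eb4
F#3 → Db3

Gb5 Bbb5 Fb5 Eb4 Db3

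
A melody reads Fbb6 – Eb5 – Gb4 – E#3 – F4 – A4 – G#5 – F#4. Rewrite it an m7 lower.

Fbb6: a seventh down reaches G, and 10 semitones makes it Gbb5.
Eb5 down a minor seventh is F4.
A minor seventh down from Gb4 gives Ab3.
E#3: a seventh down reaches F, and 10 semitones makes it F##2.
A minor seventh down from F4 gives G3.
A4: a seventh down reaches B, and 10 semitones makes it B3.
G#5 down a minor seventh is A#4.
A minor seventh down from F#4 gives G#3.

Gbb5 F4 Ab3 F##2 G3 B3 A#4 G#3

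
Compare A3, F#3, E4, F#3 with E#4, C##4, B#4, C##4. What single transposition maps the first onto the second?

Take the first pair: A3 → E#4. A to E spans 5 letter names, so the interval is some kind of fifth.
A3 to E#4 is 8 semitones, which makes it an augmented fifth; the second version is higher, so the direction is up.
Checking another pair — F#3 → C##4 — gives the same interval.

up an augmented fifth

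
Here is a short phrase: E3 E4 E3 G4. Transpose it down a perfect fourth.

B2 B3 B2 D4

E3 -> B2
E4 -> B3
E3 -> B2
G4 -> D4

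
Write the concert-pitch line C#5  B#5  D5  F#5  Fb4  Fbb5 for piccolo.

C#4 B#4 D4 F#4 Fb3 Fbb4

Written C4 sounds as C5 on the piccolo, so concert pitches are written a perfect octave down.
C#5 → C#4
B#5 → B#4
D5 → D4
F#5 → F#4
Fb4 → Fb3
Fbb5 → Fbb4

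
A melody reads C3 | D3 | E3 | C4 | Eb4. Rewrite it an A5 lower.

Fb2 Gb2 Ab2 Fb3 Abb3

C3 -> Fb2
D3 -> Gb2
E3 -> Ab2
C4 -> Fb3
Eb4 -> Abb3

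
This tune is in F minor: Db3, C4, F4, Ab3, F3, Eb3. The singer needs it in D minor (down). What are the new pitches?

F minor to D minor down is a minor third, so every note moves down by that interval.
Db3 → Bb2
C4 → A3
F4 → D4
Ab3 → F3
F3 → D3
Eb3 → C3

Bb2 A3 D4 F3 D3 C3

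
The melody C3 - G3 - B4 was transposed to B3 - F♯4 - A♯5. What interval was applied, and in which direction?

From C3 to B3 is 7 letter names — a seventh of some quality.
C3 to B3 is 11 semitones, which makes it a major seventh; the second version is higher, so the direction is up.
Checking another pair — B4 → A#5 — gives the same interval.

up a major seventh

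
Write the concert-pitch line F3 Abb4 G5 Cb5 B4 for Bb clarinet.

Written C4 sounds as Bb3 on the Bb clarinet, so concert pitches are written a major second up.
F3 gives G3
Abb4 gives Bbb4
G5 gives A5
Cb5 gives Db5
B4 gives C#5

G3 Bbb4 A5 Db5 C#5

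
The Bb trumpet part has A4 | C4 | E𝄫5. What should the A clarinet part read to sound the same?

First find concert pitch: the Bb trumpet sounds a major second below written, so A4 C4 E𝄫5 sounds G4 Bb3 Dbb5.
Then write for A clarinet: it sounds a minor third below written, so the part must be a minor third above concert.
G4 → Bb4
Bb3 → Db4
Dbb5 → Fbb5

Bb4 Db4 Fbb5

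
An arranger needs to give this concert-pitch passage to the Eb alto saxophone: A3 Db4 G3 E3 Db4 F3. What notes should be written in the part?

F#4 Bb4 E4 C#4 Bb4 D4

Written C4 sounds as Eb3 on the Eb alto saxophone, so concert pitches are written a major sixth up.
A3 becomes F#4
Db4 becomes Bb4
G3 becomes E4
E3 becomes C#4
Db4 becomes Bb4
F3 becomes D4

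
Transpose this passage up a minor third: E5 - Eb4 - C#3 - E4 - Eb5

G5 Gb4 E3 G4 Gb5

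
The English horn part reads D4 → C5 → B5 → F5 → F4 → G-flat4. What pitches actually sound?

G3 F4 E5 Bb4 Bb3 Cb4

Written C4 on the English horn sounds as F3, a perfect fifth lower; apply that shift to every note.
D4 to G3
C5 to F4
B5 to E5
F5 to Bb4
F4 to Bb3
Gb4 to Cb4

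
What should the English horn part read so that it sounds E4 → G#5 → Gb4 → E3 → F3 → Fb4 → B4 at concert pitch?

Written C4 sounds as F3 on the English horn, so concert pitches are written a perfect fifth up.
E4 -> B4
G#5 -> D#6
Gb4 -> Db5
E3 -> B3
F3 -> C4
Fb4 -> Cb5
B4 -> F#5

B4 D#6 Db5 B3 C4 Cb5 F#5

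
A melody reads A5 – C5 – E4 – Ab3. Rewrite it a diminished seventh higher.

Gb6 Bbb5 Db5 Gbb4

A5 → Gb6
C5 → Bbb5
E4 → Db5
Ab3 → Gbb4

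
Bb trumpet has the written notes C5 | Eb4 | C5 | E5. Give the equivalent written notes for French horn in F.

F5 Ab4 F5 A5

First find concert pitch: the Bb trumpet sounds a major second below written, so C5 Eb4 C5 E5 sounds Bb4 Db4 Bb4 D5.
Then write for French horn in F: it sounds a perfect fifth below written, so the part must be a perfect fifth above concert.
Bb4 → F5
Db4 → Ab4
Bb4 → F5
D5 → A5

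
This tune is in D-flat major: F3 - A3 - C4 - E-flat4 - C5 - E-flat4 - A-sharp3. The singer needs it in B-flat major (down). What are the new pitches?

D3 F#3 A3 C4 A4 C4 F##3

D-flat major to B-flat major down is a minor third, so every note moves down by that interval.
F3 to D3
A3 to F#3
C4 to A3
Eb4 to C4
C5 to A4
Eb4 to C4
A#3 to F##3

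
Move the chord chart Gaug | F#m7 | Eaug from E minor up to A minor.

Caug Bm7 Aaug

E minor up to A minor is a perfect fourth; each chord root moves by that interval while the quality stays the same.
Gaug: root G up a perfect fourth → C, giving Caug.
F#m7: root F# up a perfect fourth → B, giving Bm7.
Eaug: root E up a perfect fourth → A, giving Aaug.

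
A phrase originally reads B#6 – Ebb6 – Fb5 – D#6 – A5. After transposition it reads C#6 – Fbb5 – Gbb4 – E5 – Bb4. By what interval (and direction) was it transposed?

down a major seventh

Take the first pair: B#6 → C#6. B to C spans 7 letter names, so the interval is some kind of seventh.
C#6 to B#6 is 11 semitones, which makes it a major seventh; the second version is lower, so the direction is down.
Checking another pair — A5 → Bb4 — gives the same interval.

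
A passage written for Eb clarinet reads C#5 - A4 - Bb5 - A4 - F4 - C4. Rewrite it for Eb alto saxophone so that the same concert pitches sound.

First find concert pitch: the Eb clarinet sounds a minor third above written, so C#5 A4 Bb5 A4 F4 C4 sounds E5 C5 Db6 C5 Ab4 Eb4.
Then write for Eb alto saxophone: it sounds a major sixth below written, so the part must be a major sixth above concert.
E5 → C#6
C5 → A5
Db6 → Bb6
C5 → A5
Ab4 → F5
Eb4 → C5

C#6 A5 Bb6 A5 F5 C5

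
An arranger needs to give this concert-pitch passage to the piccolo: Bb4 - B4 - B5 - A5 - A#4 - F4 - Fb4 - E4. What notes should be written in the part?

Bb3 B3 B4 A4 A#3 F3 Fb3 E3

The piccolo sounds a perfect octave above written, so the written part must be a perfect octave below concert — transpose each note down.
Bb4 gives Bb3
B4 gives B3
B5 gives B4
A5 gives A4
A#4 gives A#3
F4 gives F3
Fb4 gives Fb3
E4 gives E3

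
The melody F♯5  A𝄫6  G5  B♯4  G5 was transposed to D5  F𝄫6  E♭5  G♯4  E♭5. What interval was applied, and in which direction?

Take the first pair: F#5 → D5. F to D spans 3 letter names, so the interval is some kind of third.
D5 to F#5 is 4 semitones, which makes it a major third; the second version is lower, so the direction is down.
Checking another pair — G5 → Eb5 — gives the same interval.

down a major third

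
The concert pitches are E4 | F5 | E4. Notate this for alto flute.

A4 Bb5 A4

The alto flute sounds a perfect fourth below written, so the written part must be a perfect fourth above concert — transpose each note up.
E4 becomes A4
F5 becomes Bb5
E4 becomes A4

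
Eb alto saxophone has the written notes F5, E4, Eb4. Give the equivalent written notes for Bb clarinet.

Bb4 A3 Ab3

First find concert pitch: the Eb alto saxophone sounds a major sixth below written, so F5 E4 Eb4 sounds Ab4 G3 Gb3.
Then write for Bb clarinet: it sounds a major second below written, so the part must be a major second above concert.
Ab4 → Bb4
G3 → A3
Gb3 → Ab3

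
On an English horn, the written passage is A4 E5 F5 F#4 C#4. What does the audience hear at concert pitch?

D4 A4 Bb4 B3 F#3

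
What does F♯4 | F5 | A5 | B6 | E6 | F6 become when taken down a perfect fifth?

B3 Bb4 D5 E6 A5 Bb5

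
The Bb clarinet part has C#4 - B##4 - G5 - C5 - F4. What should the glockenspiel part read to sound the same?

B1 A##2 F3 Bb2 Eb2

First find concert pitch: the Bb clarinet sounds a major second below written, so C#4 B##4 G5 C5 F4 sounds B3 A##4 F5 Bb4 Eb4.
Then write for glockenspiel: it sounds a perfect fifteenth above written, so the part must be a perfect fifteenth below concert.
B3 → B1
A##4 → A##2
F5 → F3
Bb4 → Bb2
Eb4 → Eb2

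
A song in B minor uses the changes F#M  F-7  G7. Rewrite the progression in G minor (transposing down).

B minor down to G minor is a major third; each chord root moves by that interval while the quality stays the same.
F#M: root F# down a major third → D, giving DM.
F-7: root F down a major third → Db, giving Db-7.
G7: root G down a major third → Eb, giving Eb7.

DM Db-7 Eb7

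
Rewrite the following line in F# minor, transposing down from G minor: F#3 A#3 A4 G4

E#3 G##3 G#4 F#4

From G down to F# is a minor second; apply that to each pitch.
F#3 becomes E#3
A#3 becomes G##3
A4 becomes G#4
G4 becomes F#4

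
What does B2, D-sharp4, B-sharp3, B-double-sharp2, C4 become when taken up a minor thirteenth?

B2 gives G4
D#4 gives B5
B#3 gives G#5
B##2 gives G##4
C4 gives Ab5

G4 B5 G#5 G##4 Ab5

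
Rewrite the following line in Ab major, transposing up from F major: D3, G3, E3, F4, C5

F3 Bb3 G3 Ab4 Eb5

F major to Ab major up is a minor third, so every note moves up by that interval.
D3 gives F3
G3 gives Bb3
E3 gives G3
F4 gives Ab4
C5 gives Eb5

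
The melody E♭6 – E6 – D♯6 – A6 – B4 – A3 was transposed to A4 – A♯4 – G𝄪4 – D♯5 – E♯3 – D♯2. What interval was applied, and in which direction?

down a diminished twelfth

Take the first pair: Eb6 → A4. E to A spans 12 letter names, so the interval is some kind of twelfth.
A4 to Eb6 is 18 semitones, which makes it a diminished twelfth; the second version is lower, so the direction is down.
Checking another pair — A3 → D#2 — gives the same interval.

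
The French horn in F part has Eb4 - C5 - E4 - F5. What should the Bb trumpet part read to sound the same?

Bb3 G4 B3 C5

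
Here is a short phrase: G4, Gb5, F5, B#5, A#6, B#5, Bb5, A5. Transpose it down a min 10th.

E3 Eb4 D4 G##4 F##5 G##4 G4 F#4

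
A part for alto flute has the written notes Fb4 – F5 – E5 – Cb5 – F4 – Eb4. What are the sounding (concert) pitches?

Cb4 C5 B4 Gb4 C4 Bb3

Written C4 on the alto flute sounds as G3, a perfect fourth lower; apply that shift to every note.
Fb4 -> Cb4
F5 -> C5
E5 -> B4
Cb5 -> Gb4
F4 -> C4
Eb4 -> Bb3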